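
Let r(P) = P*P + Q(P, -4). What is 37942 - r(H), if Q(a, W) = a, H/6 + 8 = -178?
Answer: -1206398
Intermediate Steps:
H = -1116 (H = -48 + 6*(-178) = -48 - 1068 = -1116)
r(P) = P + P² (r(P) = P*P + P = P² + P = P + P²)
37942 - r(H) = 37942 - (-1116)*(1 - 1116) = 37942 - (-1116)*(-1115) = 37942 - 1*1244340 = 37942 - 1244340 = -1206398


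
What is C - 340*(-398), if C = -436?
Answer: 134884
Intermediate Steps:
C - 340*(-398) = -436 - 340*(-398) = -436 + 135320 = 134884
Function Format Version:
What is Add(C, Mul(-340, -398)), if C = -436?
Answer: 134884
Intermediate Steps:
Add(C, Mul(-340, -398)) = Add(-436, Mul(-340, -398)) = Add(-436, 135320) = 134884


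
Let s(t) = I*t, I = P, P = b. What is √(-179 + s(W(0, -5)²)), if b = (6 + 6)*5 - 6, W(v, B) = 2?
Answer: √37 ≈ 6.0828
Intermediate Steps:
b = 54 (b = 12*5 - 6 = 60 - 6 = 54)
P = 54
I = 54
s(t) = 54*t
√(-179 + s(W(0, -5)²)) = √(-179 + 54*2²) = √(-179 + 54*4) = √(-179 + 216) = √37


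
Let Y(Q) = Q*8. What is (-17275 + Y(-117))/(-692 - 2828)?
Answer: 18211/3520 ≈ 5.1736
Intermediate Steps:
Y(Q) = 8*Q
(-17275 + Y(-117))/(-692 - 2828) = (-17275 + 8*(-117))/(-692 - 2828) = (-17275 - 936)/(-3520) = -18211*(-1/3520) = 18211/3520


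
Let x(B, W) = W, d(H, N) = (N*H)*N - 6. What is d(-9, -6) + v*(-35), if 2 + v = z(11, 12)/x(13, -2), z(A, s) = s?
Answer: -50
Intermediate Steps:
d(H, N) = -6 + H*N² (d(H, N) = (H*N)*N - 6 = H*N² - 6 = -6 + H*N²)
v = -8 (v = -2 + 12/(-2) = -2 + 12*(-½) = -2 - 6 = -8)
d(-9, -6) + v*(-35) = (-6 - 9*(-6)²) - 8*(-35) = (-6 - 9*36) + 280 = (-6 - 324) + 280 = -330 + 280 = -50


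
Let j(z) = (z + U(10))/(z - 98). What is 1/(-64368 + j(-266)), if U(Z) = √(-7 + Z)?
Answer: -8528405704/548950186058593 + 364*√3/548950186058593 ≈ -1.5536e-5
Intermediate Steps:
j(z) = (z + √3)/(-98 + z) (j(z) = (z + √(-7 + 10))/(z - 98) = (z + √3)/(-98 + z))
1/(-64368 + j(-266)) = 1/(-64368 + (-266 + √3)/(-98 - 266)) = 1/(-64368 + (-266 + √3)/(-364)) = 1/(-64368 - (-266 + √3)/364) = 1/(-64368 + (19/26 - √3/364)) = 1/(-1673549/26 - √3/364)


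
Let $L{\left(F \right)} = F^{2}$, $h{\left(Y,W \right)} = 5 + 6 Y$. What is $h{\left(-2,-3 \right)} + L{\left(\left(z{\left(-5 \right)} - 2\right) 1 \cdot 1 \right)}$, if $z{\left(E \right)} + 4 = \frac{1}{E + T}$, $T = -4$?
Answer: $\frac{2458}{81} \approx 30.346$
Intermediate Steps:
$z{\left(E \right)} = -4 + \frac{1}{-4 + E}$ ($z{\left(E \right)} = -4 + \frac{1}{E - 4} = -4 + \frac{1}{-4 + E}$)
$h{\left(-2,-3 \right)} + L{\left(\left(z{\left(-5 \right)} - 2\right) 1 \cdot 1 \right)} = \left(5 + 6 \left(-2\right)\right) + \left(\left(\frac{17 - -20}{-4 - 5} - 2\right) 1 \cdot 1\right)^{2} = \left(5 - 12\right) + \left(\left(\frac{17 + 20}{-9} - 2\right) 1 \cdot 1\right)^{2} = -7 + \left(\left(\left(- \frac{1}{9}\right) 37 - 2\right) 1 \cdot 1\right)^{2} = -7 + \left(\left(- \frac{37}{9} - 2\right) 1 \cdot 1\right)^{2} = -7 + \left(\left(- \frac{55}{9}\right) 1 \cdot 1\right)^{2} = -7 + \left(\left(- \frac{55}{9}\right) 1\right)^{2} = -7 + \left(- \frac{55}{9}\right)^{2} = -7 + \frac{3025}{81} = \frac{2458}{81}$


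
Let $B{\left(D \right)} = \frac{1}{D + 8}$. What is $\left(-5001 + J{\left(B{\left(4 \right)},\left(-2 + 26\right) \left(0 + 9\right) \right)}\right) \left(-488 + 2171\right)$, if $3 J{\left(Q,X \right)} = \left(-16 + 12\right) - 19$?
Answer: $-8429586$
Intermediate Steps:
$B{\left(D \right)} = \frac{1}{8 + D}$
$J{\left(Q,X \right)} = - \frac{23}{3}$ ($J{\left(Q,X \right)} = \frac{\left(-16 + 12\right) - 19}{3} = \frac{-4 - 19}{3} = \frac{1}{3} \left(-23\right) = - \frac{23}{3}$)
$\left(-5001 + J{\left(B{\left(4 \right)},\left(-2 + 26\right) \left(0 + 9\right) \right)}\right) \left(-488 + 2171\right) = \left(-5001 - \frac{23}{3}\right) \left(-488 + 2171\right) = \left(- \frac{15026}{3}\right) 1683 = -8429586$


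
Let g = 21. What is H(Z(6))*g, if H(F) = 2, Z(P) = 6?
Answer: 42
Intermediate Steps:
H(Z(6))*g = 2*21 = 42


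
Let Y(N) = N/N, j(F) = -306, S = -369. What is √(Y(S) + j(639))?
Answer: I*√305 ≈ 17.464*I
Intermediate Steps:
Y(N) = 1
√(Y(S) + j(639)) = √(1 - 306) = √(-305) = I*√305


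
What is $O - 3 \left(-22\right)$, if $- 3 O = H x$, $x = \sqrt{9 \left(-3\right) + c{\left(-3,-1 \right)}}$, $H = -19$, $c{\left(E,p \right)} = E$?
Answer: $66 + \frac{19 i \sqrt{30}}{3} \approx 66.0 + 34.689 i$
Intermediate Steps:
$x = i \sqrt{30}$ ($x = \sqrt{9 \left(-3\right) - 3} = \sqrt{-27 - 3} = \sqrt{-30} = i \sqrt{30} \approx 5.4772 i$)
$O = \frac{19 i \sqrt{30}}{3}$ ($O = - \frac{\left(-19\right) i \sqrt{30}}{3} = \frac{19 i \sqrt{30}}{3} \approx 34.689 i$)
$O - 3 \left(-22\right) = \frac{19 i \sqrt{30}}{3} - 3 \left(-22\right) = \frac{19 i \sqrt{30}}{3} - -66 = \frac{19 i \sqrt{30}}{3} + 66 = 66 + \frac{19 i \sqrt{30}}{3}$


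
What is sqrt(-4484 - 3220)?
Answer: 6*I*sqrt(214) ≈ 87.772*I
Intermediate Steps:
sqrt(-4484 - 3220) = sqrt(-7704) = 6*I*sqrt(214)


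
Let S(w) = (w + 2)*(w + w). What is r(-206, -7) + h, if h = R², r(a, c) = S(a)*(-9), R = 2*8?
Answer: -756176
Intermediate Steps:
R = 16
S(w) = 2*w*(2 + w) (S(w) = (2 + w)*(2*w) = 2*w*(2 + w))
r(a, c) = -18*a*(2 + a) (r(a, c) = (2*a*(2 + a))*(-9) = -18*a*(2 + a))
h = 256 (h = 16² = 256)
r(-206, -7) + h = -18*(-206)*(2 - 206) + 256 = -18*(-206)*(-204) + 256 = -756432 + 256 = -756176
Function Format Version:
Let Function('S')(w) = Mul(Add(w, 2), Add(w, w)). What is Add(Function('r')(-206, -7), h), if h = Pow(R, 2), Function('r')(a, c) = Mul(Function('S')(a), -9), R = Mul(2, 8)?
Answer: -756176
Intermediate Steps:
R = 16
Function('S')(w) = Mul(2, w, Add(2, w)) (Function('S')(w) = Mul(Add(2, w), Mul(2, w)) = Mul(2, w, Add(2, w)))
Function('r')(a, c) = Mul(-18, a, Add(2, a)) (Function('r')(a, c) = Mul(Mul(2, a, Add(2, a)), -9) = Mul(-18, a, Add(2, a)))
h = 256 (h = Pow(16, 2) = 256)
Add(Function('r')(-206, -7), h) = Add(Mul(-18, -206, Add(2, -206)), 256) = Add(Mul(-18, -206, -204), 256) = Add(-756432, 256) = -756176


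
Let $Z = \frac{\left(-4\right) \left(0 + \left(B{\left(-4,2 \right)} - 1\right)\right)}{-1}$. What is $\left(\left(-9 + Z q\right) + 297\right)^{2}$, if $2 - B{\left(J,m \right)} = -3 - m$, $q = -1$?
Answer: $69696$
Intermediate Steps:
$B{\left(J,m \right)} = 5 + m$ ($B{\left(J,m \right)} = 2 - \left(-3 - m\right) = 2 + \left(3 + m\right) = 5 + m$)
$Z = 24$ ($Z = \frac{\left(-4\right) \left(0 + \left(\left(5 + 2\right) - 1\right)\right)}{-1} = - 4 \left(0 + \left(7 - 1\right)\right) \left(-1\right) = - 4 \left(0 + 6\right) \left(-1\right) = \left(-4\right) 6 \left(-1\right) = \left(-24\right) \left(-1\right) = 24$)
$\left(\left(-9 + Z q\right) + 297\right)^{2} = \left(\left(-9 + 24 \left(-1\right)\right) + 297\right)^{2} = \left(\left(-9 - 24\right) + 297\right)^{2} = \left(-33 + 297\right)^{2} = 264^{2} = 69696$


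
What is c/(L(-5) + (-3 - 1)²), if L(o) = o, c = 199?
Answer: 199/11 ≈ 18.091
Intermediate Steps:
c/(L(-5) + (-3 - 1)²) = 199/(-5 + (-3 - 1)²) = 199/(-5 + (-4)²) = 199/(-5 + 16) = 199/11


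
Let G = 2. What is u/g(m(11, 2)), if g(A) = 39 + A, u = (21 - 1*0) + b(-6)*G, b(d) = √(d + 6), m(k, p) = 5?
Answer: 21/44 ≈ 0.47727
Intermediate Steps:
b(d) = √(6 + d)
u = 21 (u = (21 - 1*0) + √(6 - 6)*2 = (21 + 0) + √0*2 = 21 + 0*2 = 21 + 0 = 21)
u/g(m(11, 2)) = 21/(39 + 5) = 21/44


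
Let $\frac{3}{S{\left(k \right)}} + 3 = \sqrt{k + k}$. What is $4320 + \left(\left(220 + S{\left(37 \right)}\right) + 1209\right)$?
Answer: $\frac{373694}{65} + \frac{3 \sqrt{74}}{65} \approx 5749.5$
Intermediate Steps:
$S{\left(k \right)} = \frac{3}{-3 + \sqrt{2} \sqrt{k}}$ ($S{\left(k \right)} = \frac{3}{-3 + \sqrt{k + k}} = \frac{3}{-3 + \sqrt{2 k}} = \frac{3}{-3 + \sqrt{2} \sqrt{k}}$)
$4320 + \left(\left(220 + S{\left(37 \right)}\right) + 1209\right) = 4320 + \left(\left(220 + \frac{3}{-3 + \sqrt{2} \sqrt{37}}\right) + 1209\right) = 4320 + \left(\left(220 + \frac{3}{-3 + \sqrt{74}}\right) + 1209\right) = 4320 + \left(1429 + \frac{3}{-3 + \sqrt{74}}\right) = 5749 + \frac{3}{-3 + \sqrt{74}}$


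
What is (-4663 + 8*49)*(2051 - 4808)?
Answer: 11775147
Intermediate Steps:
(-4663 + 8*49)*(2051 - 4808) = (-4663 + 392)*(-2757) = -4271*(-2757) = 11775147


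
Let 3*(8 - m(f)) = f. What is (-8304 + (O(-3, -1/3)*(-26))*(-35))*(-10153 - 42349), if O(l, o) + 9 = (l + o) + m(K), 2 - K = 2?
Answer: 1929028484/3 ≈ 6.4301e+8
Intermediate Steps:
K = 0 (K = 2 - 1*2 = 2 - 2 = 0)
m(f) = 8 - f/3
O(l, o) = -1 + l + o (O(l, o) = -9 + ((l + o) + (8 - ⅓*0)) = -9 + ((l + o) + (8 + 0)) = -9 + ((l + o) + 8) = -9 + (8 + l + o) = -1 + l + o)
(-8304 + (O(-3, -1/3)*(-26))*(-35))*(-10153 - 42349) = (-8304 + ((-1 - 3 - 1/3)*(-26))*(-35))*(-10153 - 42349) = (-8304 + ((-1 - 3 - 1*⅓)*(-26))*(-35))*(-52502) = (-8304 + ((-1 - 3 - ⅓)*(-26))*(-35))*(-52502) = (-8304 - 13/3*(-26)*(-35))*(-52502) = (-8304 + (338/3)*(-35))*(-52502) = (-8304 - 11830/3)*(-52502) = -36742/3*(-52502) = 1929028484/3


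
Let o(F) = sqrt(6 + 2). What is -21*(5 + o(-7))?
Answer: -105 - 42*sqrt(2) ≈ -164.40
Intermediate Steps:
o(F) = 2*sqrt(2) (o(F) = sqrt(8) = 2*sqrt(2))
-21*(5 + o(-7)) = -21*(5 + 2*sqrt(2)) = -105 - 42*sqrt(2)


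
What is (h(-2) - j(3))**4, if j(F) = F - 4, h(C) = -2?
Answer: 1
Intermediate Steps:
j(F) = -4 + F
(h(-2) - j(3))**4 = (-2 - (-4 + 3))**4 = (-2 - 1*(-1))**4 = (-2 + 1)**4 = (-1)**4 = 1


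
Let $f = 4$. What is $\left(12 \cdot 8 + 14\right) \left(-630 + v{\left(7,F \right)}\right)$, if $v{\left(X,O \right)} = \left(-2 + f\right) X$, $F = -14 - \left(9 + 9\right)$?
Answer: $-67760$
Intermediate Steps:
$F = -32$ ($F = -14 - 18 = -32$)
$v{\left(X,O \right)} = 2 X$ ($v{\left(X,O \right)} = \left(-2 + 4\right) X = 2 X$)
$\left(12 \cdot 8 + 14\right) \left(-630 + v{\left(7,F \right)}\right) = \left(12 \cdot 8 + 14\right) \left(-630 + 2 \cdot 7\right) = \left(96 + 14\right) \left(-630 + 14\right) = 110 \left(-616\right) = -67760$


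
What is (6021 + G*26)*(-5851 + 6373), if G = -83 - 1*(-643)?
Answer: 10743282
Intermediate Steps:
G = 560 (G = -83 + 643 = 560)
(6021 + G*26)*(-5851 + 6373) = (6021 + 560*26)*(-5851 + 6373) = (6021 + 14560)*522 = 20581*522 = 10743282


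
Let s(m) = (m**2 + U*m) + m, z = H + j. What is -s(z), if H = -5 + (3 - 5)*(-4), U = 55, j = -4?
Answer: 55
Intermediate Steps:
H = 3 (H = -5 - 2*(-4) = -5 + 8 = 3)
z = -1 (z = 3 - 4 = -1)
s(m) = m**2 + 56*m (s(m) = (m**2 + 55*m) + m = m**2 + 56*m)
-s(z) = -(-1)*(56 - 1) = -(-1)*55 = -1*(-55) = 55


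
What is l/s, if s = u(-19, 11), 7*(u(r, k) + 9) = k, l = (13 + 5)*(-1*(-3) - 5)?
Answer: 63/13 ≈ 4.8462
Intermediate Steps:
l = -36 (l = 18*(3 - 5) = 18*(-2) = -36)
u(r, k) = -9 + k/7
s = -52/7 (s = -9 + (1/7)*11 = -9 + 11/7 = -52/7 ≈ -7.4286)
l/s = -36/(-52/7) = -36*(-7/52) = 63/13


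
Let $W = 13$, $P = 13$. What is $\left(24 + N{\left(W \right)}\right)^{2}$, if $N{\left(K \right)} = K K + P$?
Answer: $42436$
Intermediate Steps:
$N{\left(K \right)} = 13 + K^{2}$ ($N{\left(K \right)} = K K + 13 = K^{2} + 13 = 13 + K^{2}$)
$\left(24 + N{\left(W \right)}\right)^{2} = \left(24 + \left(13 + 13^{2}\right)\right)^{2} = \left(24 + \left(13 + 169\right)\right)^{2} = \left(24 + 182\right)^{2} = 206^{2} = 42436$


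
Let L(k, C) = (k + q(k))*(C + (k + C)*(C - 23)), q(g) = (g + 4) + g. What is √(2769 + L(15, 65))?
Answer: √170594 ≈ 413.03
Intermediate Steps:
q(g) = 4 + 2*g (q(g) = (4 + g) + g = 4 + 2*g)
L(k, C) = (4 + 3*k)*(C + (-23 + C)*(C + k)) (L(k, C) = (k + (4 + 2*k))*(C + (k + C)*(C - 23)) = (4 + 3*k)*(C + (C + k)*(-23 + C)) = (4 + 3*k)*(C + (-23 + C)*(C + k)))
√(2769 + L(15, 65)) = √(2769 + (-92*15 - 88*65 - 69*15² + 4*65² - 62*65*15 + 3*65*15² + 3*15*65²)) = √(2769 + (-1380 - 5720 - 69*225 + 4*4225 - 60450 + 3*65*225 + 3*15*4225)) = √(2769 + (-1380 - 5720 - 15525 + 16900 - 60450 + 43875 + 190125)) = √(2769 + 167825) = √170594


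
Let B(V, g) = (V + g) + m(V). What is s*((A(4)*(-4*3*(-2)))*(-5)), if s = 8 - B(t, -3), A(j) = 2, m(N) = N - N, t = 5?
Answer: -1440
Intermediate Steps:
m(N) = 0
B(V, g) = V + g (B(V, g) = (V + g) + 0 = V + g)
s = 6 (s = 8 - (5 - 3) = 8 - 1*2 = 8 - 2 = 6)
s*((A(4)*(-4*3*(-2)))*(-5)) = 6*((2*(-4*3*(-2)))*(-5)) = 6*((2*(-12*(-2)))*(-5)) = 6*((2*24)*(-5)) = 6*(48*(-5)) = 6*(-240) = -1440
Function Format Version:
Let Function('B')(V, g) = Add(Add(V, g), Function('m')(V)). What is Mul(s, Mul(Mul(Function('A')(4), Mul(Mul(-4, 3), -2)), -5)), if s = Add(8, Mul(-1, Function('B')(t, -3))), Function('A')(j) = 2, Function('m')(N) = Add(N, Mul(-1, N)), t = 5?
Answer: -1440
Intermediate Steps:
Function('m')(N) = 0
Function('B')(V, g) = Add(V, g) (Function('B')(V, g) = Add(Add(V, g), 0) = Add(V, g))
s = 6 (s = Add(8, Mul(-1, Add(5, -3))) = Add(8, Mul(-1, 2)) = Add(8, -2) = 6)
Mul(s, Mul(Mul(Function('A')(4), Mul(Mul(-4, 3), -2)), -5)) = Mul(6, Mul(Mul(2, Mul(Mul(-4, 3), -2)), -5)) = Mul(6, Mul(Mul(2, Mul(-12, -2)), -5)) = Mul(6, Mul(Mul(2, 24), -5)) = Mul(6, Mul(48, -5)) = Mul(6, -240) = -1440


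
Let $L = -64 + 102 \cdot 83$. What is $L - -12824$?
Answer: $21226$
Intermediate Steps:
$L = 8402$ ($L = -64 + 8466 = 8402$)
$L - -12824 = 8402 - -12824 = 8402 + \left(-12048 + 24872\right) = 8402 + 12824 = 21226$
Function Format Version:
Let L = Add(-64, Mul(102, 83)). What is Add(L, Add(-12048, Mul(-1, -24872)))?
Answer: 21226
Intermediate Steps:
L = 8402 (L = Add(-64, 8466) = 8402)
Add(L, Add(-12048, Mul(-1, -24872))) = Add(8402, Add(-12048, Mul(-1, -24872))) = Add(8402, Add(-12048, 24872)) = Add(8402, 12824) = 21226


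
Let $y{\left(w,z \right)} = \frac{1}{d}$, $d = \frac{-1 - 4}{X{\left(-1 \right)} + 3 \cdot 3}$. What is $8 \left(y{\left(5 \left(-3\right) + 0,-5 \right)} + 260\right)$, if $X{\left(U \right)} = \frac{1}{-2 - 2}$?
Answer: $2066$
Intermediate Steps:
$X{\left(U \right)} = - \frac{1}{4}$ ($X{\left(U \right)} = \frac{1}{-4} = - \frac{1}{4}$)
$d = - \frac{4}{7}$ ($d = \frac{-1 - 4}{- \frac{1}{4} + 3 \cdot 3} = - \frac{5}{- \frac{1}{4} + 9} = - \frac{5}{\frac{35}{4}} = \left(-5\right) \frac{4}{35} = - \frac{4}{7} \approx -0.57143$)
$y{\left(w,z \right)} = - \frac{7}{4}$ ($y{\left(w,z \right)} = \frac{1}{- \frac{4}{7}} = - \frac{7}{4}$)
$8 \left(y{\left(5 \left(-3\right) + 0,-5 \right)} + 260\right) = 8 \left(- \frac{7}{4} + 260\right) = 8 \cdot \frac{1033}{4} = 2066$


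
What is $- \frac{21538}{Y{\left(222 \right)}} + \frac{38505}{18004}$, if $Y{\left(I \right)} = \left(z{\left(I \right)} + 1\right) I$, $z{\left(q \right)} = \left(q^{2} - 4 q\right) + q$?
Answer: $\frac{207606394969}{97162348836} \approx 2.1367$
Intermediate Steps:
$z{\left(q \right)} = q^{2} - 3 q$
$Y{\left(I \right)} = I \left(1 + I \left(-3 + I\right)\right)$ ($Y{\left(I \right)} = \left(I \left(-3 + I\right) + 1\right) I = \left(1 + I \left(-3 + I\right)\right) I = I \left(1 + I \left(-3 + I\right)\right)$)
$- \frac{21538}{Y{\left(222 \right)}} + \frac{38505}{18004} = - \frac{21538}{222 \left(1 + 222 \left(-3 + 222\right)\right)} + \frac{38505}{18004} = - \frac{21538}{222 \left(1 + 222 \cdot 219\right)} + 38505 \cdot \frac{1}{18004} = - \frac{21538}{222 \left(1 + 48618\right)} + \frac{38505}{18004} = - \frac{21538}{222 \cdot 48619} + \frac{38505}{18004} = - \frac{21538}{10793418} + \frac{38505}{18004} = \left(-21538\right) \frac{1}{10793418} + \frac{38505}{18004} = - \frac{10769}{5396709} + \frac{38505}{18004} = \frac{207606394969}{97162348836}$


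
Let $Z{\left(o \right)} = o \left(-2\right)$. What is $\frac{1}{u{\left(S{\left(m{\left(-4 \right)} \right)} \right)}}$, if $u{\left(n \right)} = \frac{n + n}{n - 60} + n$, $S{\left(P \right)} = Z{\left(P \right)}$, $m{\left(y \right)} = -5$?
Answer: $\frac{5}{48} \approx 0.10417$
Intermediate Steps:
$Z{\left(o \right)} = - 2 o$
$S{\left(P \right)} = - 2 P$
$u{\left(n \right)} = n + \frac{2 n}{-60 + n}$ ($u{\left(n \right)} = \frac{2 n}{-60 + n} + n = n + \frac{2 n}{-60 + n}$)
$\frac{1}{u{\left(S{\left(m{\left(-4 \right)} \right)} \right)}} = \frac{1}{\left(-2\right) \left(-5\right) \frac{1}{-60 - -10} \left(-58 - -10\right)} = \frac{1}{10 \frac{1}{-60 + 10} \left(-58 + 10\right)} = \frac{1}{10 \frac{1}{-50} \left(-48\right)} = \frac{1}{10 \left(- \frac{1}{50}\right) \left(-48\right)} = \frac{1}{\frac{48}{5}} = \frac{5}{48}$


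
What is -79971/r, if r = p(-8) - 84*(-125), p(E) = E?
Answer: -1311/172 ≈ -7.6221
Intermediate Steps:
r = 10492 (r = -8 - 84*(-125) = -8 + 10500 = 10492)
-79971/r = -79971/10492 = -79971*1/10492 = -1311/172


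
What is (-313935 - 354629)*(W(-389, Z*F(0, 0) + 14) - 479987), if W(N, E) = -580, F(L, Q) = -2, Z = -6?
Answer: 321289795788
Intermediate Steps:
(-313935 - 354629)*(W(-389, Z*F(0, 0) + 14) - 479987) = (-313935 - 354629)*(-580 - 479987) = -668564*(-480567) = 321289795788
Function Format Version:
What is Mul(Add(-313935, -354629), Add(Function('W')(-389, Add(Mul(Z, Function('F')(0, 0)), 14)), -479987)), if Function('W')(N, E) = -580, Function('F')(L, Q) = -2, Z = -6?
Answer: 321289795788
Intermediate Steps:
Mul(Add(-313935, -354629), Add(Function('W')(-389, Add(Mul(Z, Function('F')(0, 0)), 14)), -479987)) = Mul(Add(-313935, -354629), Add(-580, -479987)) = Mul(-668564, -480567) = 321289795788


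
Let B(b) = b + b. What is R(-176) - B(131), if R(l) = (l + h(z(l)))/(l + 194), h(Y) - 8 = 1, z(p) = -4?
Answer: -4883/18 ≈ -271.28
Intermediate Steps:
h(Y) = 9 (h(Y) = 8 + 1 = 9)
B(b) = 2*b
R(l) = (9 + l)/(194 + l) (R(l) = (l + 9)/(l + 194) = (9 + l)/(194 + l))
R(-176) - B(131) = (9 - 176)/(194 - 176) - 2*131 = -167/18 - 1*262 = (1/18)*(-167) - 262 = -167/18 - 262 = -4883/18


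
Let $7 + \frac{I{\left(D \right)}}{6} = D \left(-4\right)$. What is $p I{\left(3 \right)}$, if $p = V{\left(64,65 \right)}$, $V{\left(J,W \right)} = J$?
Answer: $-7296$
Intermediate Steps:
$p = 64$
$I{\left(D \right)} = -42 - 24 D$ ($I{\left(D \right)} = -42 + 6 D \left(-4\right) = -42 + 6 \left(- 4 D\right) = -42 - 24 D$)
$p I{\left(3 \right)} = 64 \left(-42 - 72\right) = 64 \left(-114\right) = -7296$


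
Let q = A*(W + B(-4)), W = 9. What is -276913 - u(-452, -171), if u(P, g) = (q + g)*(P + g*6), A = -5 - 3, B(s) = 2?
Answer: -659715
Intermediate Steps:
A = -8
q = -88 (q = -8*(9 + 2) = -8*11 = -88)
u(P, g) = (-88 + g)*(P + 6*g) (u(P, g) = (-88 + g)*(P + g*6) = (-88 + g)*(P + 6*g))
-276913 - u(-452, -171) = -276913 - (-528*(-171) - 88*(-452) + 6*(-171)² - 452*(-171)) = -276913 - (90288 + 39776 + 6*29241 + 77292) = -276913 - (90288 + 39776 + 175446 + 77292) = -276913 - 1*382802 = -276913 - 382802 = -659715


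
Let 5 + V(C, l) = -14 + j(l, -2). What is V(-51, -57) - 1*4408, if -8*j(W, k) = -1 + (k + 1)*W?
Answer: -4434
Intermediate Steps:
j(W, k) = 1/8 - W*(1 + k)/8 (j(W, k) = -(-1 + (k + 1)*W)/8 = -(-1 + (1 + k)*W)/8 = -(-1 + W*(1 + k))/8 = 1/8 - W*(1 + k)/8)
V(C, l) = -151/8 + l/8 (V(C, l) = -5 + (-14 + (1/8 - l/8 - 1/8*l*(-2))) = -5 + (-14 + (1/8 - l/8 + l/4)) = -5 + (-14 + (1/8 + l/8)) = -5 + (-111/8 + l/8) = -151/8 + l/8)
V(-51, -57) - 1*4408 = (-151/8 + (1/8)*(-57)) - 1*4408 = (-151/8 - 57/8) - 4408 = -26 - 4408 = -4434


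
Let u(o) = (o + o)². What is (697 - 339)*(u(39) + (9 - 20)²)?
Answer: 2221390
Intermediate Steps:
u(o) = 4*o² (u(o) = (2*o)² = 4*o²)
(697 - 339)*(u(39) + (9 - 20)²) = (697 - 339)*(4*39² + (9 - 20)²) = 358*(4*1521 + (-11)²) = 358*(6084 + 121) = 358*6205 = 2221390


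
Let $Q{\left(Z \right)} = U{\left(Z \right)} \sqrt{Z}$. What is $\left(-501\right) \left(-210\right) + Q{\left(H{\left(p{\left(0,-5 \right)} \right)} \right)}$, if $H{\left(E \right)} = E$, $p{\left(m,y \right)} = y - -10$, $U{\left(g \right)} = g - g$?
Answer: $105210$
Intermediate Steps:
$U{\left(g \right)} = 0$
$p{\left(m,y \right)} = 10 + y$ ($p{\left(m,y \right)} = y + 10 = 10 + y$)
$Q{\left(Z \right)} = 0$ ($Q{\left(Z \right)} = 0 \sqrt{Z} = 0$)
$\left(-501\right) \left(-210\right) + Q{\left(H{\left(p{\left(0,-5 \right)} \right)} \right)} = \left(-501\right) \left(-210\right) + 0 = 105210 + 0 = 105210$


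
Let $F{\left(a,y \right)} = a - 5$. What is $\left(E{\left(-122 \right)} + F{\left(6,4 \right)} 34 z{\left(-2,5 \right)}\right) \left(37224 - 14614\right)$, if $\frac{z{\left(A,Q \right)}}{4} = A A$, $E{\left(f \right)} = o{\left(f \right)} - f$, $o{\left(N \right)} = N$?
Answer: $12299840$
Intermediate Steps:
$E{\left(f \right)} = 0$ ($E{\left(f \right)} = f - f = 0$)
$F{\left(a,y \right)} = -5 + a$ ($F{\left(a,y \right)} = a - 5 = -5 + a$)
$z{\left(A,Q \right)} = 4 A^{2}$ ($z{\left(A,Q \right)} = 4 A A = 4 A^{2}$)
$\left(E{\left(-122 \right)} + F{\left(6,4 \right)} 34 z{\left(-2,5 \right)}\right) \left(37224 - 14614\right) = \left(0 + \left(-5 + 6\right) 34 \cdot 4 \left(-2\right)^{2}\right) \left(37224 - 14614\right) = \left(0 + 1 \cdot 34 \cdot 4 \cdot 4\right) 22610 = \left(0 + 34 \cdot 16\right) 22610 = \left(0 + 544\right) 22610 = 544 \cdot 22610 = 12299840$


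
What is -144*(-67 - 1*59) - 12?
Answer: 18132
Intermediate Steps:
-144*(-67 - 1*59) - 12 = -144*(-67 - 59) - 12 = -144*(-126) - 12 = 18144 - 12 = 18132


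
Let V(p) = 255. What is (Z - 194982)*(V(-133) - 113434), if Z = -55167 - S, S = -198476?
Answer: 5848298467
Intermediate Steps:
Z = 143309 (Z = -55167 - 1*(-198476) = -55167 + 198476 = 143309)
(Z - 194982)*(V(-133) - 113434) = (143309 - 194982)*(255 - 113434) = -51673*(-113179) = 5848298467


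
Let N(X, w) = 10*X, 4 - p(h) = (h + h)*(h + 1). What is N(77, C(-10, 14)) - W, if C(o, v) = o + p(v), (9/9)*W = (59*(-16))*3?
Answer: 3602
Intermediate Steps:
W = -2832 (W = (59*(-16))*3 = -944*3 = -2832)
p(h) = 4 - 2*h*(1 + h) (p(h) = 4 - (h + h)*(h + 1) = 4 - 2*h*(1 + h))
C(o, v) = 4 + o - 2*v - 2*v² (C(o, v) = o + (4 - 2*v - 2*v²) = 4 + o - 2*v - 2*v²)
N(77, C(-10, 14)) - W = 10*77 - 1*(-2832) = 770 + 2832 = 3602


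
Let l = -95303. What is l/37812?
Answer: -95303/37812 ≈ -2.5204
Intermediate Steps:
l/37812 = -95303/37812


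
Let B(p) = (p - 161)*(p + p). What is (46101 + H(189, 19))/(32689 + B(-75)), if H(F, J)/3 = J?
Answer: 6594/9727 ≈ 0.67791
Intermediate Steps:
H(F, J) = 3*J
B(p) = 2*p*(-161 + p) (B(p) = (-161 + p)*(2*p) = 2*p*(-161 + p))
(46101 + H(189, 19))/(32689 + B(-75)) = (46101 + 3*19)/(32689 + 2*(-75)*(-161 - 75)) = (46101 + 57)/(32689 + 2*(-75)*(-236)) = 46158/(32689 + 35400) = 46158/68089 = 46158*(1/68089) = 6594/9727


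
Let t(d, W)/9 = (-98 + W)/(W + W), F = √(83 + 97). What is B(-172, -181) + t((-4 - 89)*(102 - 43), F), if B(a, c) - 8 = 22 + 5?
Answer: 79/2 - 147*√5/10 ≈ 6.6298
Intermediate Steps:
F = 6*√5 (F = √180 = 6*√5 ≈ 13.416)
B(a, c) = 35 (B(a, c) = 8 + (22 + 5) = 8 + 27 = 35)
t(d, W) = 9*(-98 + W)/(2*W) (t(d, W) = 9*((-98 + W)/(W + W)) = 9*((-98 + W)/((2*W))) = 9*((-98 + W)*(1/(2*W))) = 9*((-98 + W)/(2*W)) = 9*(-98 + W)/(2*W))
B(-172, -181) + t((-4 - 89)*(102 - 43), F) = 35 + (9/2 - 441*√5/30) = 35 + (9/2 - 147*√5/10) = 79/2 - 147*√5/10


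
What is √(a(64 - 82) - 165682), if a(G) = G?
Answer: 10*I*√1657 ≈ 407.06*I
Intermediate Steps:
√(a(64 - 82) - 165682) = √((64 - 82) - 165682) = √(-18 - 165682) = √(-165700) = 10*I*√1657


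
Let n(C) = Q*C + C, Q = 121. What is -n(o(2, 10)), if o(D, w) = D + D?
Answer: -488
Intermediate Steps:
o(D, w) = 2*D
n(C) = 122*C (n(C) = 121*C + C = 122*C)
-n(o(2, 10)) = -122*2*2 = -122*4 = -1*488 = -488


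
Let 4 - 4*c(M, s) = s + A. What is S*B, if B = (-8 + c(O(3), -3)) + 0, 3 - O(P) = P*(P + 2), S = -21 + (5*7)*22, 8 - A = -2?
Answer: -26215/4 ≈ -6553.8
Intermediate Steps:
A = 10 (A = 8 - 1*(-2) = 8 + 2 = 10)
S = 749 (S = -21 + 35*22 = -21 + 770 = 749)
O(P) = 3 - P*(2 + P) (O(P) = 3 - P*(P + 2) = 3 - P*(2 + P))
c(M, s) = -3/2 - s/4 (c(M, s) = 1 - (s + 10)/4 = 1 - (10 + s)/4 = 1 + (-5/2 - s/4) = -3/2 - s/4)
B = -35/4 (B = (-8 + (-3/2 - ¼*(-3))) + 0 = (-8 + (-3/2 + ¾)) + 0 = (-8 - ¾) + 0 = -35/4 + 0 = -35/4 ≈ -8.7500)
S*B = 749*(-35/4) = -26215/4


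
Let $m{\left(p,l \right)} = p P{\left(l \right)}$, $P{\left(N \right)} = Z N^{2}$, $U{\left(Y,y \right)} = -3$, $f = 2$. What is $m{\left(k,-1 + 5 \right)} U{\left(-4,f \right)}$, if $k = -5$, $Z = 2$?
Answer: $480$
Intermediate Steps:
$P{\left(N \right)} = 2 N^{2}$
$m{\left(p,l \right)} = 2 p l^{2}$ ($m{\left(p,l \right)} = p 2 l^{2} = 2 p l^{2}$)
$m{\left(k,-1 + 5 \right)} U{\left(-4,f \right)} = 2 \left(-5\right) \left(-1 + 5\right)^{2} \left(-3\right) = 2 \left(-5\right) 4^{2} \left(-3\right) = 2 \left(-5\right) 16 \left(-3\right) = \left(-160\right) \left(-3\right) = 480$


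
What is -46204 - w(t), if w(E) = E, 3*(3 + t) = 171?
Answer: -46258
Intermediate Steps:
t = 54 (t = -3 + (⅓)*171 = -3 + 57 = 54)
-46204 - w(t) = -46204 - 1*54 = -46204 - 54 = -46258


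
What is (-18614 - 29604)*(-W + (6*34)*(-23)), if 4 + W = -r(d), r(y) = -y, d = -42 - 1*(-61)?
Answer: 226962126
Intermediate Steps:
d = 19 (d = -42 + 61 = 19)
W = 15 (W = -4 - (-1)*19 = -4 - 1*(-19) = -4 + 19 = 15)
(-18614 - 29604)*(-W + (6*34)*(-23)) = (-18614 - 29604)*(-1*15 + (6*34)*(-23)) = -48218*(-15 + 204*(-23)) = -48218*(-15 - 4692) = -48218*(-4707) = 226962126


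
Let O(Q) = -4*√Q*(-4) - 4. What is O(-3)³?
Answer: 9152 - 11520*I*√3 ≈ 9152.0 - 19953.0*I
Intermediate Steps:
O(Q) = -4 + 16*√Q (O(Q) = 16*√Q - 4 = -4 + 16*√Q)
O(-3)³ = (-4 + 16*√(-3))³ = (-4 + 16*(I*√3))³ = (-4 + 16*I*√3)³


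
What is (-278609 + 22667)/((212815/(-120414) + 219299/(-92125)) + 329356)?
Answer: -2839200373894500/3653546123249339 ≈ -0.77711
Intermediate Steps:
(-278609 + 22667)/((212815/(-120414) + 219299/(-92125)) + 329356) = -255942/((212815*(-1/120414) + 219299*(-1/92125)) + 329356) = -255942/((-212815/120414 - 219299/92125) + 329356) = -255942/(-46012251661/11093139750 + 329356) = -255942/3653546123249339/11093139750 = -255942*11093139750/3653546123249339 = -2839200373894500/3653546123249339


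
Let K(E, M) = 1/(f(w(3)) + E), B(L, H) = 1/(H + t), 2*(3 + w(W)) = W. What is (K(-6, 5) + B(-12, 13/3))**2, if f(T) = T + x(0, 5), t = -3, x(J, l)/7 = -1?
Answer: 6241/13456 ≈ 0.46381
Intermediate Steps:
x(J, l) = -7 (x(J, l) = 7*(-1) = -7)
w(W) = -3 + W/2
f(T) = -7 + T (f(T) = T - 7 = -7 + T)
B(L, H) = 1/(-3 + H) (B(L, H) = 1/(H - 3) = 1/(-3 + H))
K(E, M) = 1/(-17/2 + E) (K(E, M) = 1/((-7 + (-3 + (1/2)*3)) + E) = 1/((-7 + (-3 + 3/2)) + E) = 1/((-7 - 3/2) + E) = 1/(-17/2 + E))
(K(-6, 5) + B(-12, 13/3))**2 = (2/(-17 + 2*(-6)) + 1/(-3 + 13/3))**2 = (2/(-17 - 12) + 1/(-3 + 13*(1/3)))**2 = (2/(-29) + 1/(-3 + 13/3))**2 = (2*(-1/29) + 1/(4/3))**2 = (-2/29 + 3/4)**2 = (79/116)**2 = 6241/13456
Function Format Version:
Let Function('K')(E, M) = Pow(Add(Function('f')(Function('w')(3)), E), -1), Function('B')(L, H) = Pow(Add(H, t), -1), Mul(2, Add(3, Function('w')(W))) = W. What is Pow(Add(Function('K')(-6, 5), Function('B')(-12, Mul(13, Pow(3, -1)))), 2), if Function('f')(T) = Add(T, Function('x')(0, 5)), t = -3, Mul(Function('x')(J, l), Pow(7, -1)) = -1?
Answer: Rational(6241, 13456) ≈ 0.46381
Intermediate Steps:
Function('x')(J, l) = -7 (Function('x')(J, l) = Mul(7, -1) = -7)
Function('w')(W) = Add(-3, Mul(Rational(1, 2), W))
Function('f')(T) = Add(-7, T) (Function('f')(T) = Add(T, -7) = Add(-7, T))
Function('B')(L, H) = Pow(Add(-3, H), -1) (Function('B')(L, H) = Pow(Add(H, -3), -1) = Pow(Add(-3, H), -1))
Function('K')(E, M) = Pow(Add(Rational(-17, 2), E), -1) (Function('K')(E, M) = Pow(Add(Add(-7, Add(-3, Mul(Rational(1, 2), 3))), E), -1) = Pow(Add(Add(-7, Add(-3, Rational(3, 2))), E), -1) = Pow(Add(Add(-7, Rational(-3, 2)), E), -1) = Pow(Add(Rational(-17, 2), E), -1))
Pow(Add(Function('K')(-6, 5), Function('B')(-12, Mul(13, Pow(3, -1)))), 2) = Pow(Add(Mul(2, Pow(Add(-17, Mul(2, -6)), -1)), Pow(Add(-3, Mul(13, Pow(3, -1))), -1)), 2) = Pow(Add(Mul(2, Pow(Add(-17, -12), -1)), Pow(Add(-3, Mul(13, Rational(1, 3))), -1)), 2) = Pow(Add(Mul(2, Pow(-29, -1)), Pow(Add(-3, Rational(13, 3)), -1)), 2) = Pow(Add(Mul(2, Rational(-1, 29)), Pow(Rational(4, 3), -1)), 2) = Pow(Add(Rational(-2, 29), Rational(3, 4)), 2) = Pow(Rational(79, 116), 2) = Rational(6241, 13456)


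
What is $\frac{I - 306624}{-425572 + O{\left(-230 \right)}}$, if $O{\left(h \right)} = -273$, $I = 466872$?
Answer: $- \frac{160248}{425845} \approx -0.37631$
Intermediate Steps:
$\frac{I - 306624}{-425572 + O{\left(-230 \right)}} = \frac{466872 - 306624}{-425572 - 273} = \frac{160248}{-425845} = 160248 \left(- \frac{1}{425845}\right) = - \frac{160248}{425845}$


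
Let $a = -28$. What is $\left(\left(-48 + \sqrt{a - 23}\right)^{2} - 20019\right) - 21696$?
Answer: $-41715 + \left(48 - i \sqrt{51}\right)^{2} \approx -39462.0 - 685.58 i$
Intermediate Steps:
$\left(\left(-48 + \sqrt{a - 23}\right)^{2} - 20019\right) - 21696 = \left(\left(-48 + \sqrt{-28 - 23}\right)^{2} - 20019\right) - 21696 = \left(\left(-48 + \sqrt{-51}\right)^{2} - 20019\right) - 21696 = \left(\left(-48 + i \sqrt{51}\right)^{2} - 20019\right) - 21696 = \left(-20019 + \left(-48 + i \sqrt{51}\right)^{2}\right) - 21696 = -41715 + \left(-48 + i \sqrt{51}\right)^{2}$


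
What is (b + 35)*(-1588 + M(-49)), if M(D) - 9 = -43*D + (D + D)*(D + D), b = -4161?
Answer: -41804632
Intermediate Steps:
M(D) = 9 - 43*D + 4*D**2 (M(D) = 9 + (-43*D + (D + D)*(D + D)) = 9 + (-43*D + (2*D)*(2*D)) = 9 + (-43*D + 4*D**2) = 9 - 43*D + 4*D**2)
(b + 35)*(-1588 + M(-49)) = (-4161 + 35)*(-1588 + (9 - 43*(-49) + 4*(-49)**2)) = -4126*(-1588 + (9 + 2107 + 4*2401)) = -4126*(-1588 + (9 + 2107 + 9604)) = -4126*(-1588 + 11720) = -4126*10132 = -41804632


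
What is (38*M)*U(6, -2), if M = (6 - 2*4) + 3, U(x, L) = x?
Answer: 228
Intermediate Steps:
M = 1 (M = (6 - 8) + 3 = -2 + 3 = 1)
(38*M)*U(6, -2) = (38*1)*6 = 38*6 = 228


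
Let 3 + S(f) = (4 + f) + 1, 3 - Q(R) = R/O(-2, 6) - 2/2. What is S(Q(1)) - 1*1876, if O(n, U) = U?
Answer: -11221/6 ≈ -1870.2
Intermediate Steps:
Q(R) = 4 - R/6 (Q(R) = 3 - (R/6 - 2/2) = 3 - (R*(⅙) - 2*½) = 3 - (R/6 - 1) = 3 - (-1 + R/6) = 3 + (1 - R/6) = 4 - R/6)
S(f) = 2 + f (S(f) = -3 + ((4 + f) + 1) = -3 + (5 + f) = 2 + f)
S(Q(1)) - 1*1876 = (2 + (4 - ⅙*1)) - 1*1876 = (2 + (4 - ⅙)) - 1876 = (2 + 23/6) - 1876 = 35/6 - 1876 = -11221/6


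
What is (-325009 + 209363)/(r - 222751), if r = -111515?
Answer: 57823/167133 ≈ 0.34597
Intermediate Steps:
(-325009 + 209363)/(r - 222751) = (-325009 + 209363)/(-111515 - 222751) = -115646/(-334266) = -115646*(-1/334266) = 57823/167133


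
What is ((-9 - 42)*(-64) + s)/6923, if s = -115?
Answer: 3149/6923 ≈ 0.45486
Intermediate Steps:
((-9 - 42)*(-64) + s)/6923 = ((-9 - 42)*(-64) - 115)/6923 = (-51*(-64) - 115)*(1/6923) = (3264 - 115)*(1/6923) = 3149*(1/6923) = 3149/6923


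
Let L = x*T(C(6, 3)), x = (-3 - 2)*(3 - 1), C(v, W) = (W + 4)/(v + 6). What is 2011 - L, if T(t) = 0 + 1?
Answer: 2021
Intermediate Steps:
C(v, W) = (4 + W)/(6 + v)
T(t) = 1
x = -10 (x = -5*2 = -10)
L = -10 (L = -10*1 = -10)
2011 - L = 2011 - 1*(-10) = 2011 + 10 = 2021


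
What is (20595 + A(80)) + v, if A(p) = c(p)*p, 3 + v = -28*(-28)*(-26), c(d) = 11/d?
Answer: 219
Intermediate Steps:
v = -20387 (v = -3 - 28*(-28)*(-26) = -3 + 784*(-26) = -3 - 20384 = -20387)
A(p) = 11 (A(p) = (11/p)*p = 11)
(20595 + A(80)) + v = (20595 + 11) - 20387 = 20606 - 20387 = 219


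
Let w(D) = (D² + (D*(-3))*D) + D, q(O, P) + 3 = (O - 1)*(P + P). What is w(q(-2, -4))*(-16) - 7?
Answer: 13769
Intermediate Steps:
q(O, P) = -3 + 2*P*(-1 + O) (q(O, P) = -3 + (O - 1)*(P + P) = -3 + (-1 + O)*(2*P) = -3 + 2*P*(-1 + O))
w(D) = D - 2*D² (w(D) = (D² + (-3*D)*D) + D = (D² - 3*D²) + D = -2*D² + D = D - 2*D²)
w(q(-2, -4))*(-16) - 7 = ((-3 - 2*(-4) + 2*(-2)*(-4))*(1 - 2*(-3 - 2*(-4) + 2*(-2)*(-4))))*(-16) - 7 = ((-3 + 8 + 16)*(1 - 2*(-3 + 8 + 16)))*(-16) - 7 = (21*(1 - 2*21))*(-16) - 7 = (21*(1 - 42))*(-16) - 7 = (21*(-41))*(-16) - 7 = -861*(-16) - 7 = 13776 - 7 = 13769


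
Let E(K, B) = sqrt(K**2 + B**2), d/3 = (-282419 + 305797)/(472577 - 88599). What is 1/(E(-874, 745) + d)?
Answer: -6732478263/48614394356068532 + 36859776121*sqrt(1318901)/48614394356068532 ≈ 0.00087061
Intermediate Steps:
d = 35067/191989 (d = 3*((-282419 + 305797)/(472577 - 88599)) = 3*(23378/383978) = 3*(23378*(1/383978)) = 3*(11689/191989) = 35067/191989 ≈ 0.18265)
E(K, B) = sqrt(B**2 + K**2)
1/(E(-874, 745) + d) = 1/(sqrt(745**2 + (-874)**2) + 35067/191989) = 1/(sqrt(555025 + 763876) + 35067/191989) = 1/(sqrt(1318901) + 35067/191989) = 1/(35067/191989 + sqrt(1318901))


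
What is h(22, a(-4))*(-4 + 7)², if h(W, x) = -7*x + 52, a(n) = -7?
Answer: 909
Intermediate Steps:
h(W, x) = 52 - 7*x
h(22, a(-4))*(-4 + 7)² = (52 - 7*(-7))*(-4 + 7)² = (52 + 49)*3² = 101*9 = 909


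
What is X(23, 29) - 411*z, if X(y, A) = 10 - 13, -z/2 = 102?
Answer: 83841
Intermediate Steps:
z = -204 (z = -2*102 = -204)
X(y, A) = -3
X(23, 29) - 411*z = -3 - 411*(-204) = -3 + 83844 = 83841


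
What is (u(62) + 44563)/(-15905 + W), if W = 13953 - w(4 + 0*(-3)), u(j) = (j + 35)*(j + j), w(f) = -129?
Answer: -56591/1823 ≈ -31.043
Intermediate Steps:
u(j) = 2*j*(35 + j) (u(j) = (35 + j)*(2*j) = 2*j*(35 + j))
W = 14082 (W = 13953 - 1*(-129) = 13953 + 129 = 14082)
(u(62) + 44563)/(-15905 + W) = (2*62*(35 + 62) + 44563)/(-15905 + 14082) = (2*62*97 + 44563)/(-1823) = (12028 + 44563)*(-1/1823) = 56591*(-1/1823) = -56591/1823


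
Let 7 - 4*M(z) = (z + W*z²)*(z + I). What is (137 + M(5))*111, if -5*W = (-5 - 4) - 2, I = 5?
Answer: -4995/4 ≈ -1248.8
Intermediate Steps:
W = 11/5 (W = -((-5 - 4) - 2)/5 = -(-9 - 2)/5 = -⅕*(-11) = 11/5 ≈ 2.2000)
M(z) = 7/4 - (5 + z)*(z + 11*z²/5)/4 (M(z) = 7/4 - (z + 11*z²/5)*(z + 5)/4 = 7/4 - (z + 11*z²/5)*(5 + z)/4 = 7/4 - (5 + z)*(z + 11*z²/5)/4)
(137 + M(5))*111 = (137 + (7/4 - 3*5² - 11/20*5³ - 5/4*5))*111 = (137 + (7/4 - 3*25 - 11/20*125 - 25/4))*111 = (137 + (7/4 - 75 - 275/4 - 25/4))*111 = (137 - 593/4)*111 = -45/4*111 = -4995/4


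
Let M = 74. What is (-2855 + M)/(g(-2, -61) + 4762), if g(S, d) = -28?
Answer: -309/526 ≈ -0.58745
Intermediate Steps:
(-2855 + M)/(g(-2, -61) + 4762) = (-2855 + 74)/(-28 + 4762) = -2781/4734 = -2781*1/4734 = -309/526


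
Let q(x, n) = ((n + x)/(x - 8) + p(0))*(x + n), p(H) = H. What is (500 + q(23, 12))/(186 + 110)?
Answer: 1745/888 ≈ 1.9651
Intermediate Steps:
q(x, n) = (n + x)²/(-8 + x) (q(x, n) = ((n + x)/(x - 8) + 0)*(x + n) = ((n + x)/(-8 + x) + 0)*(n + x) = ((n + x)/(-8 + x))*(n + x) = (n + x)²/(-8 + x))
(500 + q(23, 12))/(186 + 110) = (500 + (12² + 23² + 2*12*23)/(-8 + 23))/(186 + 110) = (500 + (144 + 529 + 552)/15)/296 = (500 + (1/15)*1225)*(1/296) = (500 + 245/3)*(1/296) = (1745/3)*(1/296) = 1745/888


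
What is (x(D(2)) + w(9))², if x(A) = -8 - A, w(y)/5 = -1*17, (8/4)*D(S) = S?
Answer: 8836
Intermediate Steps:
D(S) = S/2
w(y) = -85 (w(y) = 5*(-1*17) = 5*(-17) = -85)
(x(D(2)) + w(9))² = ((-8 - 2/2) - 85)² = ((-8 - 1*1) - 85)² = ((-8 - 1) - 85)² = (-9 - 85)² = (-94)² = 8836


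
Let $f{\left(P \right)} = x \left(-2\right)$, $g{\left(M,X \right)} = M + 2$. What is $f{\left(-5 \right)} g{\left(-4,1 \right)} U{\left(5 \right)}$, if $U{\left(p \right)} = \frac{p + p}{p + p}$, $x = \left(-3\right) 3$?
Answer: $-36$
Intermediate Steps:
$x = -9$
$g{\left(M,X \right)} = 2 + M$
$f{\left(P \right)} = 18$ ($f{\left(P \right)} = \left(-9\right) \left(-2\right) = 18$)
$U{\left(p \right)} = 1$ ($U{\left(p \right)} = \frac{2 p}{2 p} = 2 p \frac{1}{2 p} = 1$)
$f{\left(-5 \right)} g{\left(-4,1 \right)} U{\left(5 \right)} = 18 \left(2 - 4\right) 1 = 18 \left(-2\right) 1 = \left(-36\right) 1 = -36$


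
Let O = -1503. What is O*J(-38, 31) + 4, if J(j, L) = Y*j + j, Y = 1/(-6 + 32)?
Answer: 771091/13 ≈ 59315.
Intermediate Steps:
Y = 1/26 ≈ 0.038462
J(j, L) = 27*j/26 (J(j, L) = j/26 + j = 27*j/26)
O*J(-38, 31) + 4 = -40581*(-38)/26 + 4 = -1503*(-513/13) + 4 = 771039/13 + 4 = 771091/13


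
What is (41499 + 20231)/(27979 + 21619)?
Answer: 30865/24799 ≈ 1.2446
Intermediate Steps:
(41499 + 20231)/(27979 + 21619) = 61730/49598 = 61730*(1/49598) = 30865/24799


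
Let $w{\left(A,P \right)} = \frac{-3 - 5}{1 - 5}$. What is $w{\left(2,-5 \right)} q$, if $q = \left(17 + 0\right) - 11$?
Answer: $12$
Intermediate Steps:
$w{\left(A,P \right)} = 2$ ($w{\left(A,P \right)} = - \frac{8}{-4} = \left(-8\right) \left(- \frac{1}{4}\right) = 2$)
$q = 6$ ($q = 17 - 11 = 6$)
$w{\left(2,-5 \right)} q = 2 \cdot 6 = 12$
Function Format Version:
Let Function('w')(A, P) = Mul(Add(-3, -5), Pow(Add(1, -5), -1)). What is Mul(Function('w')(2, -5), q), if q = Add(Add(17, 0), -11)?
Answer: 12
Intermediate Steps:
Function('w')(A, P) = 2 (Function('w')(A, P) = Mul(-8, Pow(-4, -1)) = Mul(-8, Rational(-1, 4)) = 2)
q = 6 (q = Add(17, -11) = 6)
Mul(Function('w')(2, -5), q) = Mul(2, 6) = 12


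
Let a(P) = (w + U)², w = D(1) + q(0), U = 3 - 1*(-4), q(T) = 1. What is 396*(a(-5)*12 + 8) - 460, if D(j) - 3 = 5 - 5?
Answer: 577700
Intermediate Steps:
D(j) = 3 (D(j) = 3 + (5 - 5) = 3 + 0 = 3)
U = 7 (U = 3 + 4 = 7)
w = 4 (w = 3 + 1 = 4)
a(P) = 121 (a(P) = (4 + 7)² = 11² = 121)
396*(a(-5)*12 + 8) - 460 = 396*(121*12 + 8) - 460 = 396*(1452 + 8) - 460 = 396*1460 - 460 = 578160 - 460 = 577700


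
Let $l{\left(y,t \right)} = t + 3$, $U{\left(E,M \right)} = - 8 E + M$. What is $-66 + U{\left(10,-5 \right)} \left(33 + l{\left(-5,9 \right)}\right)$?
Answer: $-3891$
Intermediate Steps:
$U{\left(E,M \right)} = M - 8 E$
$l{\left(y,t \right)} = 3 + t$
$-66 + U{\left(10,-5 \right)} \left(33 + l{\left(-5,9 \right)}\right) = -66 + \left(-5 - 80\right) \left(33 + \left(3 + 9\right)\right) = -66 + \left(-5 - 80\right) \left(33 + 12\right) = -66 - 3825 = -3891$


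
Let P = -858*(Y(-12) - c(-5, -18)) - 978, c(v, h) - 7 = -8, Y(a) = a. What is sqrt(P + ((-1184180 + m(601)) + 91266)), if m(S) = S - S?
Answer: I*sqrt(1084454) ≈ 1041.4*I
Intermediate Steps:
m(S) = 0
c(v, h) = -1 (c(v, h) = 7 - 8 = -1)
P = 8460 (P = -858*(-12 - 1*(-1)) - 978 = -858*(-12 + 1) - 978 = -858*(-11) - 978 = 9438 - 978 = 8460)
sqrt(P + ((-1184180 + m(601)) + 91266)) = sqrt(8460 + ((-1184180 + 0) + 91266)) = sqrt(8460 + (-1184180 + 91266)) = sqrt(8460 - 1092914) = sqrt(-1084454) = I*sqrt(1084454)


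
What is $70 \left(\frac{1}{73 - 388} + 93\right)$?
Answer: $\frac{58588}{9} \approx 6509.8$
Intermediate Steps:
$70 \left(\frac{1}{73 - 388} + 93\right) = 70 \left(\frac{1}{-315} + 93\right) = 70 \left(- \frac{1}{315} + 93\right) = 70 \cdot \frac{29294}{315} = \frac{58588}{9}$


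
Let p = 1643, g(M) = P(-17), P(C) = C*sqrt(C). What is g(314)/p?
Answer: -17*I*sqrt(17)/1643 ≈ -0.042661*I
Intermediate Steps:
P(C) = C**(3/2)
g(M) = -17*I*sqrt(17) (g(M) = (-17)**(3/2) = -17*I*sqrt(17))
g(314)/p = -17*I*sqrt(17)/1643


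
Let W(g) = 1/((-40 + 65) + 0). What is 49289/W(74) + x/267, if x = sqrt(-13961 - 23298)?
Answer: 1232225 + I*sqrt(37259)/267 ≈ 1.2322e+6 + 0.72294*I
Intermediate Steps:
x = I*sqrt(37259) (x = sqrt(-37259) = I*sqrt(37259) ≈ 193.03*I)
W(g) = 1/25 (W(g) = 1/(25 + 0) = 1/25)
49289/W(74) + x/267 = 49289/(1/25) + (I*sqrt(37259))/267 = 49289*25 + (I*sqrt(37259))*(1/267) = 1232225 + I*sqrt(37259)/267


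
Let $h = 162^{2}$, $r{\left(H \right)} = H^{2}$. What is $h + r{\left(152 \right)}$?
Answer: $49348$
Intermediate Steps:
$h = 26244$
$h + r{\left(152 \right)} = 26244 + 152^{2} = 26244 + 23104 = 49348$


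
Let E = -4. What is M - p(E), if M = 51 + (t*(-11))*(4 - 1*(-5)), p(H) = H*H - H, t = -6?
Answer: 625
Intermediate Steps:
p(H) = H² - H
M = 645 (M = 51 + (-6*(-11))*(4 - 1*(-5)) = 51 + 66*(4 + 5) = 51 + 66*9 = 51 + 594 = 645)
M - p(E) = 645 - (-4)*(-1 - 4) = 645 - (-4)*(-5) = 645 - 1*20 = 645 - 20 = 625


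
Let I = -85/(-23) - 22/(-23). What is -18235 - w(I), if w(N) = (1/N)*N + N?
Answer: -419535/23 ≈ -18241.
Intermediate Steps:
I = 107/23 (I = -85*(-1/23) - 22*(-1/23) = 85/23 + 22/23 = 107/23 ≈ 4.6522)
w(N) = 1 + N (w(N) = N/N + N = 1 + N)
-18235 - w(I) = -18235 - (1 + 107/23) = -18235 - 1*130/23 = -18235 - 130/23 = -419535/23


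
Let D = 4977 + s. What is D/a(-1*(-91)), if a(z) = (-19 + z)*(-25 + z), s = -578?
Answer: 4399/4752 ≈ 0.92572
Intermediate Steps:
D = 4399 (D = 4977 - 578 = 4399)
a(z) = (-25 + z)*(-19 + z)
D/a(-1*(-91)) = 4399/(475 + (-1*(-91))² - (-44)*(-91)) = 4399/(475 + 91² - 44*91) = 4399/(475 + 8281 - 4004) = 4399/4752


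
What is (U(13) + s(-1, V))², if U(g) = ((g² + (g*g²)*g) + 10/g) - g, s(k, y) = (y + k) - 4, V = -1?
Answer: 139317802009/169 ≈ 8.2437e+8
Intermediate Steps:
s(k, y) = -4 + k + y (s(k, y) = (k + y) - 4 = -4 + k + y)
U(g) = g² + g⁴ - g + 10/g (U(g) = ((g² + g³*g) + 10/g) - g = ((g² + g⁴) + 10/g) - g = (g² + g⁴ + 10/g) - g = g² + g⁴ - g + 10/g)
(U(13) + s(-1, V))² = ((13² + 13⁴ - 1*13 + 10/13) + (-4 - 1 - 1))² = ((169 + 28561 - 13 + 10*(1/13)) - 6)² = ((169 + 28561 - 13 + 10/13) - 6)² = (373331/13 - 6)² = (373253/13)² = 139317802009/169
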